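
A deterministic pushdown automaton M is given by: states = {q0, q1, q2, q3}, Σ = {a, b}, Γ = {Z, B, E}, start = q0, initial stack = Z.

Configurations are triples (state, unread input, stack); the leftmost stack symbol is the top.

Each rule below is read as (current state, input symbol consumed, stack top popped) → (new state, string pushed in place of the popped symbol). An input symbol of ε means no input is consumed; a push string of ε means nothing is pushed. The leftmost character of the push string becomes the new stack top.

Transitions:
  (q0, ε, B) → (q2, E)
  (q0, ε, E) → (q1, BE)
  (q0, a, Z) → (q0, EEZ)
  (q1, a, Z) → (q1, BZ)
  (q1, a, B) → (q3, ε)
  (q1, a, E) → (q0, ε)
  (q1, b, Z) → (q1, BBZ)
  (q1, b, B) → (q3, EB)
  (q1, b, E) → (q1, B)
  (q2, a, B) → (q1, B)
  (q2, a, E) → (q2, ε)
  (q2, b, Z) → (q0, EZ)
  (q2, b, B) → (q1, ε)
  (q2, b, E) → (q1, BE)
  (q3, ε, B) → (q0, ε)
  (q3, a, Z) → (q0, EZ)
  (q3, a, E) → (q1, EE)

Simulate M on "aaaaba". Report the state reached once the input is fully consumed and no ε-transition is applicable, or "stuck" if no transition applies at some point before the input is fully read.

(q0, aaaaba, Z) ⊢ (q0, aaaba, EEZ) ⊢ (q1, aaaba, BEEZ) ⊢ (q3, aaba, EEZ) ⊢ (q1, aba, EEEZ) ⊢ (q0, ba, EEZ) ⊢ (q1, ba, BEEZ) ⊢ (q3, a, EBEEZ) ⊢ (q1, ε, EEBEEZ)
All input consumed; M is in state q1.

q1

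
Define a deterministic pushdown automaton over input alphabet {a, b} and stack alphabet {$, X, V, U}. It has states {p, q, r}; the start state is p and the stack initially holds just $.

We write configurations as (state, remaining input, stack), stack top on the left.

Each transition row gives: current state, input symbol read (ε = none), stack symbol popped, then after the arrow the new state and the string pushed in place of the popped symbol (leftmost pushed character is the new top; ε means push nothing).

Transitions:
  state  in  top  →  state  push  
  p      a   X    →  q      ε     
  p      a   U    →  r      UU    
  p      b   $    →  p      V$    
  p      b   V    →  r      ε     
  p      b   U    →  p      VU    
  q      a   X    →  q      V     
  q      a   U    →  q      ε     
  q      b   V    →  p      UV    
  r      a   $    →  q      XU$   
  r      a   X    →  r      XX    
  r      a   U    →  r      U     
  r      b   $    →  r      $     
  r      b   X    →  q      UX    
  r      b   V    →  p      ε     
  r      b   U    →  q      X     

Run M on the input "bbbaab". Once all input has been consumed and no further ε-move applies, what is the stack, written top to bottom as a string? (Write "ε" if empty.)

UVU$

(p, bbbaab, $)
  read b, top $: go to p, push V$ → (p, bbaab, V$)
  read b, top V: go to r, push ε → (r, baab, $)
  read b, top $: go to r, push $ → (r, aab, $)
  read a, top $: go to q, push XU$ → (q, ab, XU$)
  read a, top X: go to q, push V → (q, b, VU$)
  read b, top V: go to p, push UV → (p, ε, UVU$)
All input consumed in state p with stack UVU$.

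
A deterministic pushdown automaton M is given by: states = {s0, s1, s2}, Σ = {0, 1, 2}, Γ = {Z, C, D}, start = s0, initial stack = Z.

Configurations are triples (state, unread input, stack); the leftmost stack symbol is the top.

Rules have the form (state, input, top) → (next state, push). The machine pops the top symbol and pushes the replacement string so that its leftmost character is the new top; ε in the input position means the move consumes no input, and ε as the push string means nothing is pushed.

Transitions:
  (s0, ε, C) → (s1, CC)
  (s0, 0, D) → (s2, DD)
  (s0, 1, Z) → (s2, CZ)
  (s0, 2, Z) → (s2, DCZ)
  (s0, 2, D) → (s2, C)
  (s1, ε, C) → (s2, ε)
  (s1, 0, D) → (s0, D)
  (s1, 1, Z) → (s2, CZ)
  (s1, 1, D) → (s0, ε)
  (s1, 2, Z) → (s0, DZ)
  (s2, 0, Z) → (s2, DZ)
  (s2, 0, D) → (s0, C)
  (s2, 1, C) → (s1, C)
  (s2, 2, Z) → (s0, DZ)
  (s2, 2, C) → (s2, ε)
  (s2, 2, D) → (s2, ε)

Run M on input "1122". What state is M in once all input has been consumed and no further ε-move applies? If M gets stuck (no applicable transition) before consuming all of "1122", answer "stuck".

s2

(s0, 1122, Z)
  read 1, top Z: go to s2, push CZ → (s2, 122, CZ)
  read 1, top C: go to s1, push C → (s1, 22, CZ)
  ε-move, top C: go to s2, push ε → (s2, 22, Z)
  read 2, top Z: go to s0, push DZ → (s0, 2, DZ)
  read 2, top D: go to s2, push C → (s2, ε, CZ)
All input consumed; M is in state s2.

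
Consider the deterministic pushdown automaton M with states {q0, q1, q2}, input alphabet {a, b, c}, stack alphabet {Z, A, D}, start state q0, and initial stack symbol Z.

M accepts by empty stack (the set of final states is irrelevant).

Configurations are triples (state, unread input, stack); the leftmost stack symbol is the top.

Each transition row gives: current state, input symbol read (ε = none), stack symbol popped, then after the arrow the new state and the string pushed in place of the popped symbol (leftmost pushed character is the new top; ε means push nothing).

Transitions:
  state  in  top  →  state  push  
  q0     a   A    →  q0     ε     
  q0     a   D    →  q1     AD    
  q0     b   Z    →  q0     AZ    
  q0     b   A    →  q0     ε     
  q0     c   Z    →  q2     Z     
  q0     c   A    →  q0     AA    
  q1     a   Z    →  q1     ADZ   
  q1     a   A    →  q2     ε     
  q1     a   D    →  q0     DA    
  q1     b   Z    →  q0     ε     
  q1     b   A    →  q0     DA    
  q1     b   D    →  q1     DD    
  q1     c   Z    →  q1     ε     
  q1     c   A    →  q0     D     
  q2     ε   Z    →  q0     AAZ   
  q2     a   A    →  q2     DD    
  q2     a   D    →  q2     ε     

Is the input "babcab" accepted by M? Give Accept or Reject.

Reject

(q0, babcab, Z) ⊢ (q0, abcab, AZ) ⊢ (q0, bcab, Z) ⊢ (q0, cab, AZ) ⊢ (q0, ab, AAZ) ⊢ (q0, b, AZ) ⊢ (q0, ε, Z)
All input consumed; stack is Z, not empty, and no further ε-move applies.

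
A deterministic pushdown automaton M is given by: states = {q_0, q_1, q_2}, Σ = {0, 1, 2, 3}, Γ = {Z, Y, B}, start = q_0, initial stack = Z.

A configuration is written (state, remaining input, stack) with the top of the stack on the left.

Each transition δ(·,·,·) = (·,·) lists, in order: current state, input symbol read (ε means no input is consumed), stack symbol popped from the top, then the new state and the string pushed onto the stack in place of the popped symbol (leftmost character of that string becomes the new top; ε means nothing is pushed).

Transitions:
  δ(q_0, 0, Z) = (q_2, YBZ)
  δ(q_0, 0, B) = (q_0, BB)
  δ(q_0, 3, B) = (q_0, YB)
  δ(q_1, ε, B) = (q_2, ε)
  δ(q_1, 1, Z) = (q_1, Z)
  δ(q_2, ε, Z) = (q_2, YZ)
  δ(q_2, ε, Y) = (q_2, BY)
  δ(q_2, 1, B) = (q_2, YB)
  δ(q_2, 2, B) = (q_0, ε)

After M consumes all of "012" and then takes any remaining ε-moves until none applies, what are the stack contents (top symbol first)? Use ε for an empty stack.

YBYBZ

(q_0, 012, Z) ⊢ (q_2, 12, YBZ) ⊢ (q_2, 12, BYBZ) ⊢ (q_2, 2, YBYBZ) ⊢ (q_2, 2, BYBYBZ) ⊢ (q_0, ε, YBYBZ)
All input consumed in state q_0 with stack YBYBZ.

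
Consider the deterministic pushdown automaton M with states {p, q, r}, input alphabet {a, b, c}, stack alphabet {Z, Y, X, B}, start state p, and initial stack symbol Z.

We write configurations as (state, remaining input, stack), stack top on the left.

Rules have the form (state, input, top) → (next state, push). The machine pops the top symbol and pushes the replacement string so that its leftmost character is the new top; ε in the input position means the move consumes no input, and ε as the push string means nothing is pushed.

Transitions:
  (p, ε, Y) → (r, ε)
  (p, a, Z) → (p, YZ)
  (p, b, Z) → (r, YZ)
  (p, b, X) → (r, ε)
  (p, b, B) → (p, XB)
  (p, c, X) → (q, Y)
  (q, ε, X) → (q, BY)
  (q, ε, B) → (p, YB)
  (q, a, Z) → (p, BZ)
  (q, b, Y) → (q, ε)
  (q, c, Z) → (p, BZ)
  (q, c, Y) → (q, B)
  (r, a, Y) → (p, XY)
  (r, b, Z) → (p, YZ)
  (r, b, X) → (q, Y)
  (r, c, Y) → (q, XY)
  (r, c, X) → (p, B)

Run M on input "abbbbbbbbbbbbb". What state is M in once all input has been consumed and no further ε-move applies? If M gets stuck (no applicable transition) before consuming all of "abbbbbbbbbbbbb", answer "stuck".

(p, abbbbbbbbbbbbb, Z)
  read a, top Z: go to p, push YZ → (p, bbbbbbbbbbbbb, YZ)
  ε-move, top Y: go to r, push ε → (r, bbbbbbbbbbbbb, Z)
  read b, top Z: go to p, push YZ → (p, bbbbbbbbbbbb, YZ)
  ε-move, top Y: go to r, push ε → (r, bbbbbbbbbbbb, Z)
  read b, top Z: go to p, push YZ → (p, bbbbbbbbbbb, YZ)
  ε-move, top Y: go to r, push ε → (r, bbbbbbbbbbb, Z)
  read b, top Z: go to p, push YZ → (p, bbbbbbbbbb, YZ)
  ε-move, top Y: go to r, push ε → (r, bbbbbbbbbb, Z)
  read b, top Z: go to p, push YZ → (p, bbbbbbbbb, YZ)
  ε-move, top Y: go to r, push ε → (r, bbbbbbbbb, Z)
  read b, top Z: go to p, push YZ → (p, bbbbbbbb, YZ)
  ε-move, top Y: go to r, push ε → (r, bbbbbbbb, Z)
  read b, top Z: go to p, push YZ → (p, bbbbbbb, YZ)
  ε-move, top Y: go to r, push ε → (r, bbbbbbb, Z)
  read b, top Z: go to p, push YZ → (p, bbbbbb, YZ)
  ε-move, top Y: go to r, push ε → (r, bbbbbb, Z)
  read b, top Z: go to p, push YZ → (p, bbbbb, YZ)
  ε-move, top Y: go to r, push ε → (r, bbbbb, Z)
  read b, top Z: go to p, push YZ → (p, bbbb, YZ)
  ε-move, top Y: go to r, push ε → (r, bbbb, Z)
  read b, top Z: go to p, push YZ → (p, bbb, YZ)
  ε-move, top Y: go to r, push ε → (r, bbb, Z)
  read b, top Z: go to p, push YZ → (p, bb, YZ)
  ε-move, top Y: go to r, push ε → (r, bb, Z)
  read b, top Z: go to p, push YZ → (p, b, YZ)
  ε-move, top Y: go to r, push ε → (r, b, Z)
  read b, top Z: go to p, push YZ → (p, ε, YZ)
  ε-move, top Y: go to r, push ε → (r, ε, Z)
All input consumed; M is in state r.

r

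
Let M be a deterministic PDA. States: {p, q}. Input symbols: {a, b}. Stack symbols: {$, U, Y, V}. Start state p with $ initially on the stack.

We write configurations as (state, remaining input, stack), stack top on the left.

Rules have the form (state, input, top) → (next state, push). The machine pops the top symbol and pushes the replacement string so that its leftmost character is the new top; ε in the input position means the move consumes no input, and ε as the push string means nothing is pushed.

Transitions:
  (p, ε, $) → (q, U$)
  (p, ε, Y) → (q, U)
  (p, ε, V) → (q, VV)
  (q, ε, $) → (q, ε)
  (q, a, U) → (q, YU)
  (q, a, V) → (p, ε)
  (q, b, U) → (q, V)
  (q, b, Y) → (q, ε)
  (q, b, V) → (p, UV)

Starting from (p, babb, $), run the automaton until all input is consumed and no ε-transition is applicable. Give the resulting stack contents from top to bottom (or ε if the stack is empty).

(p, babb, $) ⊢ (q, babb, U$) ⊢ (q, abb, V$) ⊢ (p, bb, $) ⊢ (q, bb, U$) ⊢ (q, b, V$) ⊢ (p, ε, UV$)
All input consumed in state p with stack UV$.

UV$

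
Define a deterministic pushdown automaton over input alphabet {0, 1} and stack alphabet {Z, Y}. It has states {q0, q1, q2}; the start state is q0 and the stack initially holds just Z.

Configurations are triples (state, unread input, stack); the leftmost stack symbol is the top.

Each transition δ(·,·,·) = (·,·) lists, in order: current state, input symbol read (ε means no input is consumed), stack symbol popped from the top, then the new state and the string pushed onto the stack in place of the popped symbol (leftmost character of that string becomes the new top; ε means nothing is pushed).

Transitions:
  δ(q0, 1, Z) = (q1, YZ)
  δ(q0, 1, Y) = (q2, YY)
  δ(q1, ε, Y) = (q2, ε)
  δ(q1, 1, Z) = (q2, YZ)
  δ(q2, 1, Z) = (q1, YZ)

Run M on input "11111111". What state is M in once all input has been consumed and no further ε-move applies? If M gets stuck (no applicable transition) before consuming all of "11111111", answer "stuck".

(q0, 11111111, Z)
  read 1, top Z: go to q1, push YZ → (q1, 1111111, YZ)
  ε-move, top Y: go to q2, push ε → (q2, 1111111, Z)
  read 1, top Z: go to q1, push YZ → (q1, 111111, YZ)
  ε-move, top Y: go to q2, push ε → (q2, 111111, Z)
  read 1, top Z: go to q1, push YZ → (q1, 11111, YZ)
  ε-move, top Y: go to q2, push ε → (q2, 11111, Z)
  read 1, top Z: go to q1, push YZ → (q1, 1111, YZ)
  ε-move, top Y: go to q2, push ε → (q2, 1111, Z)
  read 1, top Z: go to q1, push YZ → (q1, 111, YZ)
  ε-move, top Y: go to q2, push ε → (q2, 111, Z)
  read 1, top Z: go to q1, push YZ → (q1, 11, YZ)
  ε-move, top Y: go to q2, push ε → (q2, 11, Z)
  read 1, top Z: go to q1, push YZ → (q1, 1, YZ)
  ε-move, top Y: go to q2, push ε → (q2, 1, Z)
  read 1, top Z: go to q1, push YZ → (q1, ε, YZ)
  ε-move, top Y: go to q2, push ε → (q2, ε, Z)
All input consumed; M is in state q2.

q2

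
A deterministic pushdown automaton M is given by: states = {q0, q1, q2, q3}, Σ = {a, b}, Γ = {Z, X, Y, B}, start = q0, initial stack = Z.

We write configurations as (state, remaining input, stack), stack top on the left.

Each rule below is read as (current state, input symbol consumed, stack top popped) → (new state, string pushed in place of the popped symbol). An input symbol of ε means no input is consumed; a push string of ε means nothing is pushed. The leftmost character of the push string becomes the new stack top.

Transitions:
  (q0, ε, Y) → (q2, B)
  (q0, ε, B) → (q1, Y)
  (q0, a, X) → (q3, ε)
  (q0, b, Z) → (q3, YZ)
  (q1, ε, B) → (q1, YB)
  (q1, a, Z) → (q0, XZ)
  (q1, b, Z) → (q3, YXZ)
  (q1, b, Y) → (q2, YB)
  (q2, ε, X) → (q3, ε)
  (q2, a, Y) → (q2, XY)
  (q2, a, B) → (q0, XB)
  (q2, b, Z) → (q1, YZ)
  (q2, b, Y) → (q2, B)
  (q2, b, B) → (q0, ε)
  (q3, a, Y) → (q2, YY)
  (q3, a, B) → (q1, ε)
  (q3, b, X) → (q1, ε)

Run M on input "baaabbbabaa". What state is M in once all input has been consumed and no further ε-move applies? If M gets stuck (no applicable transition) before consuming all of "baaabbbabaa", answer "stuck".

stuck

(q0, baaabbbabaa, Z)
  read b, top Z: go to q3, push YZ → (q3, aaabbbabaa, YZ)
  read a, top Y: go to q2, push YY → (q2, aabbbabaa, YYZ)
  read a, top Y: go to q2, push XY → (q2, abbbabaa, XYYZ)
  ε-move, top X: go to q3, push ε → (q3, abbbabaa, YYZ)
  read a, top Y: go to q2, push YY → (q2, bbbabaa, YYYZ)
  read b, top Y: go to q2, push B → (q2, bbabaa, BYYZ)
  read b, top B: go to q0, push ε → (q0, babaa, YYZ)
  ε-move, top Y: go to q2, push B → (q2, babaa, BYZ)
  read b, top B: go to q0, push ε → (q0, abaa, YZ)
  ε-move, top Y: go to q2, push B → (q2, abaa, BZ)
  read a, top B: go to q0, push XB → (q0, baa, XBZ)
No transition for (q0, b, top X); M blocks with input baa remaining.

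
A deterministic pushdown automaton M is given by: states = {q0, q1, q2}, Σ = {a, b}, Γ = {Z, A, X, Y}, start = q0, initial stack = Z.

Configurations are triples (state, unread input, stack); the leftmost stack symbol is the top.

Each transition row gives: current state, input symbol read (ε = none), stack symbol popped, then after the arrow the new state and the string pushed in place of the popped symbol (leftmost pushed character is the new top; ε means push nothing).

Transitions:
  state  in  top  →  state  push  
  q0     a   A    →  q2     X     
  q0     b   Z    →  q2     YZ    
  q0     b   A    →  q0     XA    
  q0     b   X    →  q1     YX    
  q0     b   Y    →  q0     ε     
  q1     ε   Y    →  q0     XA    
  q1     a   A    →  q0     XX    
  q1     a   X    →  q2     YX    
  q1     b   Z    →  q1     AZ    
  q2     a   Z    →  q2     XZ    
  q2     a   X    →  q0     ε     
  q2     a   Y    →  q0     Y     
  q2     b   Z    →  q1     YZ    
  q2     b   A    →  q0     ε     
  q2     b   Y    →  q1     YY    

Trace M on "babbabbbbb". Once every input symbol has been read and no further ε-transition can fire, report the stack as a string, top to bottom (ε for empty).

XAXAXAYZ

(q0, babbabbbbb, Z)
  read b, top Z: go to q2, push YZ → (q2, abbabbbbb, YZ)
  read a, top Y: go to q0, push Y → (q0, bbabbbbb, YZ)
  read b, top Y: go to q0, push ε → (q0, babbbbb, Z)
  read b, top Z: go to q2, push YZ → (q2, abbbbb, YZ)
  read a, top Y: go to q0, push Y → (q0, bbbbb, YZ)
  read b, top Y: go to q0, push ε → (q0, bbbb, Z)
  read b, top Z: go to q2, push YZ → (q2, bbb, YZ)
  read b, top Y: go to q1, push YY → (q1, bb, YYZ)
  ε-move, top Y: go to q0, push XA → (q0, bb, XAYZ)
  read b, top X: go to q1, push YX → (q1, b, YXAYZ)
  ε-move, top Y: go to q0, push XA → (q0, b, XAXAYZ)
  read b, top X: go to q1, push YX → (q1, ε, YXAXAYZ)
  ε-move, top Y: go to q0, push XA → (q0, ε, XAXAXAYZ)
All input consumed in state q0 with stack XAXAXAYZ.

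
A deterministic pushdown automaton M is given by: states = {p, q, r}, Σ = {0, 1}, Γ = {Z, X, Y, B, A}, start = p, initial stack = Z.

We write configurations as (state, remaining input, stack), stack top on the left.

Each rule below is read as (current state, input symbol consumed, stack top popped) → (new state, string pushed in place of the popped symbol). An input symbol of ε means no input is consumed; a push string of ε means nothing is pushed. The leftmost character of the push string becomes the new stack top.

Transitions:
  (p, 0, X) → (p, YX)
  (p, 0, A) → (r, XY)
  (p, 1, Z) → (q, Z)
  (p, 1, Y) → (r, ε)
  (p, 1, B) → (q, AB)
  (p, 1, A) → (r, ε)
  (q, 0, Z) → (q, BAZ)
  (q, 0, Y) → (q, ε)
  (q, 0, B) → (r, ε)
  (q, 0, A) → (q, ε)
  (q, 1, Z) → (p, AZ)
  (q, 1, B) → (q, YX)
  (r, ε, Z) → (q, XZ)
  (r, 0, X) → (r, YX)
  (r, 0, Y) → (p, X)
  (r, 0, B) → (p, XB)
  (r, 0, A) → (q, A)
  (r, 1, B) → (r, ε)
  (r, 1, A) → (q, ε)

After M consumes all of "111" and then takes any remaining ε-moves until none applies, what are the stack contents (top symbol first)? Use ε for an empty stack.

(p, 111, Z)
  read 1, top Z: go to q, push Z → (q, 11, Z)
  read 1, top Z: go to p, push AZ → (p, 1, AZ)
  read 1, top A: go to r, push ε → (r, ε, Z)
  ε-move, top Z: go to q, push XZ → (q, ε, XZ)
All input consumed in state q with stack XZ.

XZ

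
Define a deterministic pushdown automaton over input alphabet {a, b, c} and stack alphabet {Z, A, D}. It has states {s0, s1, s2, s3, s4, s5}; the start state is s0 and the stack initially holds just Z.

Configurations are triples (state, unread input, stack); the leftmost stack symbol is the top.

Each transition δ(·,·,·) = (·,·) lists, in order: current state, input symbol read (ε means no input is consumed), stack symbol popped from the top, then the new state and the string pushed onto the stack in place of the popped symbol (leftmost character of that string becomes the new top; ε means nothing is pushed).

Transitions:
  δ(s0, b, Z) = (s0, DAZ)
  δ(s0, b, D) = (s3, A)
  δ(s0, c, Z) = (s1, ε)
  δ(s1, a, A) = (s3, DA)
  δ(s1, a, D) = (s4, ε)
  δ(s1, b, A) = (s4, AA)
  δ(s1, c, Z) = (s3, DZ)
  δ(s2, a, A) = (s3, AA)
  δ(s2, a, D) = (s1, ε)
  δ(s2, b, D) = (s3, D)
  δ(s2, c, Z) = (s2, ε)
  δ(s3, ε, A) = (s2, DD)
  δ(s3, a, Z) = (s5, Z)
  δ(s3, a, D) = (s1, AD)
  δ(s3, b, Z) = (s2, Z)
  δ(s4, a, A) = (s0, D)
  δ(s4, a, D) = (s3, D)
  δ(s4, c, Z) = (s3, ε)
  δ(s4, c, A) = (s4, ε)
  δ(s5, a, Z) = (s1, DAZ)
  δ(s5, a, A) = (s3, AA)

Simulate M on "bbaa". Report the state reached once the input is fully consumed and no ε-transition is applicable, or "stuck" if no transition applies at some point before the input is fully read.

s4

(s0, bbaa, Z)
  read b, top Z: go to s0, push DAZ → (s0, baa, DAZ)
  read b, top D: go to s3, push A → (s3, aa, AAZ)
  ε-move, top A: go to s2, push DD → (s2, aa, DDAZ)
  read a, top D: go to s1, push ε → (s1, a, DAZ)
  read a, top D: go to s4, push ε → (s4, ε, AZ)
All input consumed; M is in state s4.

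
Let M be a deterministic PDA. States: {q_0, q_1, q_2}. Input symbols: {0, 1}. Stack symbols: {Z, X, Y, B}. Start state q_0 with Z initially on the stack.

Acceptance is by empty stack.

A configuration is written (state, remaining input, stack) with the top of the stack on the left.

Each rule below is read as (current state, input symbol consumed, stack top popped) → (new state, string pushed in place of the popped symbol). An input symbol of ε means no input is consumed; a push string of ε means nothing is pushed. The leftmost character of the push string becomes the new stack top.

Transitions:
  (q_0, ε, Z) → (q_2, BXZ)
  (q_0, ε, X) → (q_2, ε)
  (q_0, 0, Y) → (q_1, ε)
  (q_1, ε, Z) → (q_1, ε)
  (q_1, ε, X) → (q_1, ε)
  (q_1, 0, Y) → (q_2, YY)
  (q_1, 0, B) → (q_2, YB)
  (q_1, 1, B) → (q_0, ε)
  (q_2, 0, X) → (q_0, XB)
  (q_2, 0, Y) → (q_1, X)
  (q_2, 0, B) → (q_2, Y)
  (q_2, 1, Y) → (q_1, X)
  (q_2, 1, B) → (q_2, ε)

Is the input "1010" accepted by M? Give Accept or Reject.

Reject

(q_0, 1010, Z)
  ε-move, top Z: go to q_2, push BXZ → (q_2, 1010, BXZ)
  read 1, top B: go to q_2, push ε → (q_2, 010, XZ)
  read 0, top X: go to q_0, push XB → (q_0, 10, XBZ)
  ε-move, top X: go to q_2, push ε → (q_2, 10, BZ)
  read 1, top B: go to q_2, push ε → (q_2, 0, Z)
No transition applies at (q_2, 0, Z); input not fully consumed.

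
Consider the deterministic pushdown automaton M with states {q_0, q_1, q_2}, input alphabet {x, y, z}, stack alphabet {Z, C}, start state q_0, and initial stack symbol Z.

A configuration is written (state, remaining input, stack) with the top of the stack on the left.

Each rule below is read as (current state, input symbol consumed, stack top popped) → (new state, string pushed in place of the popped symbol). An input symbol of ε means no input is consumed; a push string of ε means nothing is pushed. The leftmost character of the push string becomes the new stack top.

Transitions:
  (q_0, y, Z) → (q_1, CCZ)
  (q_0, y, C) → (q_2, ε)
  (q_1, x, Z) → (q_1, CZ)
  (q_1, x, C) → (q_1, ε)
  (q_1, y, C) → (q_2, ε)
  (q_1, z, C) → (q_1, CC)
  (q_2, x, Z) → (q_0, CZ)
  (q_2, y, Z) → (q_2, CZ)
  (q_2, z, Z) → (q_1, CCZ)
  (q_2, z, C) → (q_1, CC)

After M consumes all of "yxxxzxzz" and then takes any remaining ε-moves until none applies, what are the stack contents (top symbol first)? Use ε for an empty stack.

(q_0, yxxxzxzz, Z)
  read y, top Z: go to q_1, push CCZ → (q_1, xxxzxzz, CCZ)
  read x, top C: go to q_1, push ε → (q_1, xxzxzz, CZ)
  read x, top C: go to q_1, push ε → (q_1, xzxzz, Z)
  read x, top Z: go to q_1, push CZ → (q_1, zxzz, CZ)
  read z, top C: go to q_1, push CC → (q_1, xzz, CCZ)
  read x, top C: go to q_1, push ε → (q_1, zz, CZ)
  read z, top C: go to q_1, push CC → (q_1, z, CCZ)
  read z, top C: go to q_1, push CC → (q_1, ε, CCCZ)
All input consumed in state q_1 with stack CCCZ.

CCCZ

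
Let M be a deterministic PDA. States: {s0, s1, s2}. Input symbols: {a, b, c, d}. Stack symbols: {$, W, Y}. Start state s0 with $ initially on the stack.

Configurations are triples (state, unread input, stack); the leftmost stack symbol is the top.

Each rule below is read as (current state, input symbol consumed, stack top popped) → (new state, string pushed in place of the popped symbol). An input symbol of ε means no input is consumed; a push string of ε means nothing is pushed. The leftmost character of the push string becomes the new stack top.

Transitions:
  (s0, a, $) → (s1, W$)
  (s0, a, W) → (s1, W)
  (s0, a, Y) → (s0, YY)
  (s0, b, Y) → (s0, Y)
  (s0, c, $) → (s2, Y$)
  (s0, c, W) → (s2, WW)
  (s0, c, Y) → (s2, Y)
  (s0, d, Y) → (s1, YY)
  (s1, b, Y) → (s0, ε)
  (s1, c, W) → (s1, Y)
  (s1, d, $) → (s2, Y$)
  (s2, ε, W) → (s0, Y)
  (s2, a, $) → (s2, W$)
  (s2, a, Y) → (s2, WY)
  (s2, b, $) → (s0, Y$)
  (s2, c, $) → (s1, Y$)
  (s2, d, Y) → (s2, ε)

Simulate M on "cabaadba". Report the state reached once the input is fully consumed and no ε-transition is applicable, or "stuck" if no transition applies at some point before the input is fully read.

(s0, cabaadba, $)
  read c, top $: go to s2, push Y$ → (s2, abaadba, Y$)
  read a, top Y: go to s2, push WY → (s2, baadba, WY$)
  ε-move, top W: go to s0, push Y → (s0, baadba, YY$)
  read b, top Y: go to s0, push Y → (s0, aadba, YY$)
  read a, top Y: go to s0, push YY → (s0, adba, YYY$)
  read a, top Y: go to s0, push YY → (s0, dba, YYYY$)
  read d, top Y: go to s1, push YY → (s1, ba, YYYYY$)
  read b, top Y: go to s0, push ε → (s0, a, YYYY$)
  read a, top Y: go to s0, push YY → (s0, ε, YYYYY$)
All input consumed; M is in state s0.

s0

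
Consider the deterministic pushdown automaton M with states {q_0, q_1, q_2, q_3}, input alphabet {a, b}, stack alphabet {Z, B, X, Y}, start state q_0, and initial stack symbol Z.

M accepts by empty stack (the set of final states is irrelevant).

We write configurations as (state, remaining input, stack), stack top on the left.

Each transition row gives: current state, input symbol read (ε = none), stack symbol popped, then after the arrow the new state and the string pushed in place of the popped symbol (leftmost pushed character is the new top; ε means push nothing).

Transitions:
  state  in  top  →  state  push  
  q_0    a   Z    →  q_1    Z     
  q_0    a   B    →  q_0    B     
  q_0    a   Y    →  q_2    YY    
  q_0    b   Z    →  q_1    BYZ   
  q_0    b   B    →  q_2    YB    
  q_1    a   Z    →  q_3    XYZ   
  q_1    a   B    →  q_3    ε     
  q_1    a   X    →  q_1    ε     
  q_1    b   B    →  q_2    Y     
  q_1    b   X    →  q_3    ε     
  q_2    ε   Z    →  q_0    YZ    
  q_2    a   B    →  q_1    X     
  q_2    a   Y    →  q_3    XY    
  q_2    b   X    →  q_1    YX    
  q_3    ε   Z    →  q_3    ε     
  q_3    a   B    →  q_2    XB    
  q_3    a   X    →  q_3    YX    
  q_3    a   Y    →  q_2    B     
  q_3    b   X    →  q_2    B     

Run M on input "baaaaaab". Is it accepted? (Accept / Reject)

Reject

(q_0, baaaaaab, Z)
  read b, top Z: go to q_1, push BYZ → (q_1, aaaaaab, BYZ)
  read a, top B: go to q_3, push ε → (q_3, aaaaab, YZ)
  read a, top Y: go to q_2, push B → (q_2, aaaab, BZ)
  read a, top B: go to q_1, push X → (q_1, aaab, XZ)
  read a, top X: go to q_1, push ε → (q_1, aab, Z)
  read a, top Z: go to q_3, push XYZ → (q_3, ab, XYZ)
  read a, top X: go to q_3, push YX → (q_3, b, YXYZ)
No transition applies at (q_3, b, YXYZ); input not fully consumed.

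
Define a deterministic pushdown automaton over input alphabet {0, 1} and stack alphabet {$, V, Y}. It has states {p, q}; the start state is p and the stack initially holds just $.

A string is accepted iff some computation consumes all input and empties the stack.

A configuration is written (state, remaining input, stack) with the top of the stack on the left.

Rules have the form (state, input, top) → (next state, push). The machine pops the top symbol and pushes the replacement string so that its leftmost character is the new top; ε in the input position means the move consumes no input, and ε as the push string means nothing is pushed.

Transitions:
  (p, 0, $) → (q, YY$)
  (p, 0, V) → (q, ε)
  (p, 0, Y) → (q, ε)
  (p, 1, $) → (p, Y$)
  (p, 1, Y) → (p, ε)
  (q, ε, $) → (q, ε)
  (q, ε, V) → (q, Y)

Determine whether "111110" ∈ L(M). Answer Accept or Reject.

Accept

(p, 111110, $)
  read 1, top $: go to p, push Y$ → (p, 11110, Y$)
  read 1, top Y: go to p, push ε → (p, 1110, $)
  read 1, top $: go to p, push Y$ → (p, 110, Y$)
  read 1, top Y: go to p, push ε → (p, 10, $)
  read 1, top $: go to p, push Y$ → (p, 0, Y$)
  read 0, top Y: go to q, push ε → (q, ε, $)
  ε-move, top $: go to q, push ε → (q, ε, ε)
All input consumed and the stack is empty.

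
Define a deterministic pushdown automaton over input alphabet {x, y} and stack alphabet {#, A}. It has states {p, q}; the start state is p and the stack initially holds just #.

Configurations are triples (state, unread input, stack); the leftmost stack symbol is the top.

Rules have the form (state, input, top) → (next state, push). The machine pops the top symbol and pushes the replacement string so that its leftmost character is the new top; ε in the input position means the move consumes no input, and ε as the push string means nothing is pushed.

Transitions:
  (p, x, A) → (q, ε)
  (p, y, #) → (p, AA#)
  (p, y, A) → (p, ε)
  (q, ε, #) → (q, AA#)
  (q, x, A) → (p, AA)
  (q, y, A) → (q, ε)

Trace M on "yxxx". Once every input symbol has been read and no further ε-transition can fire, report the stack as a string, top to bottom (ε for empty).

(p, yxxx, #) ⊢ (p, xxx, AA#) ⊢ (q, xx, A#) ⊢ (p, x, AA#) ⊢ (q, ε, A#)
All input consumed in state q with stack A#.

A#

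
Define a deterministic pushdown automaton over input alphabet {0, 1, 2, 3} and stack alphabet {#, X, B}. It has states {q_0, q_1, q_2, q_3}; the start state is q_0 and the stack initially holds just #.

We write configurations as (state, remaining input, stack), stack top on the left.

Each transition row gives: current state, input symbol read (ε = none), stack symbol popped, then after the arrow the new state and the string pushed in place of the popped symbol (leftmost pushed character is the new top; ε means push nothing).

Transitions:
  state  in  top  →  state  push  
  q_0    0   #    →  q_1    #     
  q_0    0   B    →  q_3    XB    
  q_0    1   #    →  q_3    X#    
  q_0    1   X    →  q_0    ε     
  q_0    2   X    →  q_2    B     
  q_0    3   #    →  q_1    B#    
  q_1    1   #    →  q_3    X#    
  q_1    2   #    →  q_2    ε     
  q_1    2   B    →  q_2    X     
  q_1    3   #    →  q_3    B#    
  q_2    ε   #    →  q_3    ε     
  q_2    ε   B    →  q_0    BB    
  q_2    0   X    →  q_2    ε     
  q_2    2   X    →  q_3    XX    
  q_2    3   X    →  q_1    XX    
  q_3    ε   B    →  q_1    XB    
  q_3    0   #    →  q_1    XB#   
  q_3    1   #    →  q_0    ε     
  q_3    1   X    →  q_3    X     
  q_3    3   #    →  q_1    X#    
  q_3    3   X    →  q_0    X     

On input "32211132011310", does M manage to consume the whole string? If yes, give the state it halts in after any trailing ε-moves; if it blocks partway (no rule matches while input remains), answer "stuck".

(q_0, 32211132011310, #)
  read 3, top #: go to q_1, push B# → (q_1, 2211132011310, B#)
  read 2, top B: go to q_2, push X → (q_2, 211132011310, X#)
  read 2, top X: go to q_3, push XX → (q_3, 11132011310, XX#)
  read 1, top X: go to q_3, push X → (q_3, 1132011310, XX#)
  read 1, top X: go to q_3, push X → (q_3, 132011310, XX#)
  read 1, top X: go to q_3, push X → (q_3, 32011310, XX#)
  read 3, top X: go to q_0, push X → (q_0, 2011310, XX#)
  read 2, top X: go to q_2, push B → (q_2, 011310, BX#)
  ε-move, top B: go to q_0, push BB → (q_0, 011310, BBX#)
  read 0, top B: go to q_3, push XB → (q_3, 11310, XBBX#)
  read 1, top X: go to q_3, push X → (q_3, 1310, XBBX#)
  read 1, top X: go to q_3, push X → (q_3, 310, XBBX#)
  read 3, top X: go to q_0, push X → (q_0, 10, XBBX#)
  read 1, top X: go to q_0, push ε → (q_0, 0, BBX#)
  read 0, top B: go to q_3, push XB → (q_3, ε, XBBX#)
All input consumed; M is in state q_3.

q_3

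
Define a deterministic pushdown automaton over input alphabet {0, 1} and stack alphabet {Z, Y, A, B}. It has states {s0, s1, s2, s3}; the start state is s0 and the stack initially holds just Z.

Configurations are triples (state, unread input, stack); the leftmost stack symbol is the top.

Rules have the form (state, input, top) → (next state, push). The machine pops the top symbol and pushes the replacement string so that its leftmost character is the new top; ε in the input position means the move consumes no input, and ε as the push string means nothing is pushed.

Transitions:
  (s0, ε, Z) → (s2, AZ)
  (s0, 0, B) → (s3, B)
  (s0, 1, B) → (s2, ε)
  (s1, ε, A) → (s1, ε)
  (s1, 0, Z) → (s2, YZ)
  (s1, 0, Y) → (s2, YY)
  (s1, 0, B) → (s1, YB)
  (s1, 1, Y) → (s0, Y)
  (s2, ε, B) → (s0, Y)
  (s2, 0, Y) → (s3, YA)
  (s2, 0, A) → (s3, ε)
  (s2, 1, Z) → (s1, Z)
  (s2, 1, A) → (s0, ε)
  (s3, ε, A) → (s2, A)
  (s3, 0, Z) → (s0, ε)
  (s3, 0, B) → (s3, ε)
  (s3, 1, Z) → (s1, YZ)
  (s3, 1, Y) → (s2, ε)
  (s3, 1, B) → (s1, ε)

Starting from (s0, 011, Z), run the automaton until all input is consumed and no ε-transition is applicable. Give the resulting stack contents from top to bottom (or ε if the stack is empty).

YZ

(s0, 011, Z)
  ε-move, top Z: go to s2, push AZ → (s2, 011, AZ)
  read 0, top A: go to s3, push ε → (s3, 11, Z)
  read 1, top Z: go to s1, push YZ → (s1, 1, YZ)
  read 1, top Y: go to s0, push Y → (s0, ε, YZ)
All input consumed in state s0 with stack YZ.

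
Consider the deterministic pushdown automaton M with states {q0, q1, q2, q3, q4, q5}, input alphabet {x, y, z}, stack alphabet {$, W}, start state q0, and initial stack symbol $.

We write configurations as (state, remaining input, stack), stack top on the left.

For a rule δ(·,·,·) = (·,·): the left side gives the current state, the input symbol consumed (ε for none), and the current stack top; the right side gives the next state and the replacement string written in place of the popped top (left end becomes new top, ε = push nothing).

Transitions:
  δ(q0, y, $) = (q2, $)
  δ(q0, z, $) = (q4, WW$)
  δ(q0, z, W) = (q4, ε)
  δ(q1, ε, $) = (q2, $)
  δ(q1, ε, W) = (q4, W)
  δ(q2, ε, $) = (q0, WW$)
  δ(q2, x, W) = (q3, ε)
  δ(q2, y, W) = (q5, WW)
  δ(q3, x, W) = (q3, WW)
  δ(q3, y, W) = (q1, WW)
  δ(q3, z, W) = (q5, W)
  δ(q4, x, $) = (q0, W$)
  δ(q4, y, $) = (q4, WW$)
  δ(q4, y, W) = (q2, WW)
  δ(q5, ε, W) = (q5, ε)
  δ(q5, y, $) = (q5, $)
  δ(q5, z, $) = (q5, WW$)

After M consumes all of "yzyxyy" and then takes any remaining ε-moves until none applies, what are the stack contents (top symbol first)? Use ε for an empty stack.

WWW$

(q0, yzyxyy, $)
  read y, top $: go to q2, push $ → (q2, zyxyy, $)
  ε-move, top $: go to q0, push WW$ → (q0, zyxyy, WW$)
  read z, top W: go to q4, push ε → (q4, yxyy, W$)
  read y, top W: go to q2, push WW → (q2, xyy, WW$)
  read x, top W: go to q3, push ε → (q3, yy, W$)
  read y, top W: go to q1, push WW → (q1, y, WW$)
  ε-move, top W: go to q4, push W → (q4, y, WW$)
  read y, top W: go to q2, push WW → (q2, ε, WWW$)
All input consumed in state q2 with stack WWW$.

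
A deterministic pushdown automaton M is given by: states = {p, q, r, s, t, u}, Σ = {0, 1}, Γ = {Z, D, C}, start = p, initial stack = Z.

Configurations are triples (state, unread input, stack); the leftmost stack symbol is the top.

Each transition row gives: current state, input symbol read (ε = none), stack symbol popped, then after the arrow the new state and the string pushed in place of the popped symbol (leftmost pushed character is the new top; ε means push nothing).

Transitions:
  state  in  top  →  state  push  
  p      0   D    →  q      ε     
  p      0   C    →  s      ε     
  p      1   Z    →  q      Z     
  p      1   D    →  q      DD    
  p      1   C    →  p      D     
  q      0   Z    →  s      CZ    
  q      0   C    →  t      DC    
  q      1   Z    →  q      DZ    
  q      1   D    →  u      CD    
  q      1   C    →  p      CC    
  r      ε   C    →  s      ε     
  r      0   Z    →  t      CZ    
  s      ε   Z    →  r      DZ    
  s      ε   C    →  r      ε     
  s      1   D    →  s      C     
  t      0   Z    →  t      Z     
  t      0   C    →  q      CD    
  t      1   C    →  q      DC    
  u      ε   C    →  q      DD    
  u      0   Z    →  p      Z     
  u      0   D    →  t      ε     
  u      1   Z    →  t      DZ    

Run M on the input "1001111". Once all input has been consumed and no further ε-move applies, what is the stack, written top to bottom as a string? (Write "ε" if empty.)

(p, 1001111, Z)
  read 1, top Z: go to q, push Z → (q, 001111, Z)
  read 0, top Z: go to s, push CZ → (s, 01111, CZ)
  ε-move, top C: go to r, push ε → (r, 01111, Z)
  read 0, top Z: go to t, push CZ → (t, 1111, CZ)
  read 1, top C: go to q, push DC → (q, 111, DCZ)
  read 1, top D: go to u, push CD → (u, 11, CDCZ)
  ε-move, top C: go to q, push DD → (q, 11, DDDCZ)
  read 1, top D: go to u, push CD → (u, 1, CDDDCZ)
  ε-move, top C: go to q, push DD → (q, 1, DDDDDCZ)
  read 1, top D: go to u, push CD → (u, ε, CDDDDDCZ)
  ε-move, top C: go to q, push DD → (q, ε, DDDDDDDCZ)
All input consumed in state q with stack DDDDDDDCZ.

DDDDDDDCZ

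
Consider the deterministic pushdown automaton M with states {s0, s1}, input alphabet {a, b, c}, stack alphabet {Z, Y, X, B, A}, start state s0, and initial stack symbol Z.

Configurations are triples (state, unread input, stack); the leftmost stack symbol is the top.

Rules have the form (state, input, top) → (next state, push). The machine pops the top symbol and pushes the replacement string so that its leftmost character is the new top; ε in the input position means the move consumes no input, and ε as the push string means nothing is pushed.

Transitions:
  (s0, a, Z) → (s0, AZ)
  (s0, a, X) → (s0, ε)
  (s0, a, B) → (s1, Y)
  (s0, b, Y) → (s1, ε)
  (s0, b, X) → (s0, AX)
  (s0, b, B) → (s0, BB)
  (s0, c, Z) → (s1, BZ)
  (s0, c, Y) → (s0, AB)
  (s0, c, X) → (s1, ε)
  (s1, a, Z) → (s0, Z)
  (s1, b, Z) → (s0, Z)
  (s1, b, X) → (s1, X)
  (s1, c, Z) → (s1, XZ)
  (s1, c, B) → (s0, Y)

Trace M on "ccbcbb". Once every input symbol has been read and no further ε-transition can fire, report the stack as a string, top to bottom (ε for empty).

(s0, ccbcbb, Z)
  read c, top Z: go to s1, push BZ → (s1, cbcbb, BZ)
  read c, top B: go to s0, push Y → (s0, bcbb, YZ)
  read b, top Y: go to s1, push ε → (s1, cbb, Z)
  read c, top Z: go to s1, push XZ → (s1, bb, XZ)
  read b, top X: go to s1, push X → (s1, b, XZ)
  read b, top X: go to s1, push X → (s1, ε, XZ)
All input consumed in state s1 with stack XZ.

XZ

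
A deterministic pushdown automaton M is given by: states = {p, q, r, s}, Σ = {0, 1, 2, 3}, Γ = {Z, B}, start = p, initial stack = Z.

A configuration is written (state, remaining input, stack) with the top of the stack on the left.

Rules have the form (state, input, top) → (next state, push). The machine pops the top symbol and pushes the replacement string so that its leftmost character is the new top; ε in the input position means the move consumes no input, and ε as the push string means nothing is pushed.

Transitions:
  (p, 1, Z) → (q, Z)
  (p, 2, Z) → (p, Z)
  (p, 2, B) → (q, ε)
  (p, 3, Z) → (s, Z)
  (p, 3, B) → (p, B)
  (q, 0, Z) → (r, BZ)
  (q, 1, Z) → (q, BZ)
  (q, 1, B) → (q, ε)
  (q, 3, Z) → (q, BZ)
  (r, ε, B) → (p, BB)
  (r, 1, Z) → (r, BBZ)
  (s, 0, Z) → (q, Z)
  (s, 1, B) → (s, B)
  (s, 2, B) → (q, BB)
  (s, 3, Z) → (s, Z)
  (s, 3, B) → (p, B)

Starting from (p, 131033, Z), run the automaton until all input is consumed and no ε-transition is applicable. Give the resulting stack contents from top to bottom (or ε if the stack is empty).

BBZ

(p, 131033, Z)
  read 1, top Z: go to q, push Z → (q, 31033, Z)
  read 3, top Z: go to q, push BZ → (q, 1033, BZ)
  read 1, top B: go to q, push ε → (q, 033, Z)
  read 0, top Z: go to r, push BZ → (r, 33, BZ)
  ε-move, top B: go to p, push BB → (p, 33, BBZ)
  read 3, top B: go to p, push B → (p, 3, BBZ)
  read 3, top B: go to p, push B → (p, ε, BBZ)
All input consumed in state p with stack BBZ.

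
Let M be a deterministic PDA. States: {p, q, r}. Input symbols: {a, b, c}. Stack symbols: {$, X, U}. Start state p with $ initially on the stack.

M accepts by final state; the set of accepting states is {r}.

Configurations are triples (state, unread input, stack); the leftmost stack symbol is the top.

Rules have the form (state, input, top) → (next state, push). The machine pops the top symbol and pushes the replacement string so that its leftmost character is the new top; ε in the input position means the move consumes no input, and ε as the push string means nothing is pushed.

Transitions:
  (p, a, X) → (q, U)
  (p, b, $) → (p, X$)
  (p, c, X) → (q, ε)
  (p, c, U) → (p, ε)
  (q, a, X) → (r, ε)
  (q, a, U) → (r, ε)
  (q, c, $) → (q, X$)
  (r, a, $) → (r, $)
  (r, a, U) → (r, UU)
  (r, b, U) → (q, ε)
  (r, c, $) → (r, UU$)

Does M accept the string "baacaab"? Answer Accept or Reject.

Reject

(p, baacaab, $) ⊢ (p, aacaab, X$) ⊢ (q, acaab, U$) ⊢ (r, caab, $) ⊢ (r, aab, UU$) ⊢ (r, ab, UUU$) ⊢ (r, b, UUUU$) ⊢ (q, ε, UUU$)
All input consumed; state q ∉ F and no further ε-move applies.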